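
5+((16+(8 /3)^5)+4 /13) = 493295 /3159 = 156.16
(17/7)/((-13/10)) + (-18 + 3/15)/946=-812199/430430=-1.89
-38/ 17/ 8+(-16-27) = -2943/ 68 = -43.28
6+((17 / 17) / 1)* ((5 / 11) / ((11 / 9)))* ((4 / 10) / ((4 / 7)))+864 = 210603 / 242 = 870.26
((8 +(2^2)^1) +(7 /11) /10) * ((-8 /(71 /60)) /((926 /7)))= -0.62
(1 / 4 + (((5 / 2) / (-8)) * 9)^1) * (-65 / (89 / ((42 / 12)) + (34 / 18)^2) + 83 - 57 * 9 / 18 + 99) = -4973677 / 12832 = -387.60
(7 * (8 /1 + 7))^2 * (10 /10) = 11025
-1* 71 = -71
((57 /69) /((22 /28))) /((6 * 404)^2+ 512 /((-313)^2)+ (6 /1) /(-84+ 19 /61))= 66517522085 /371740751964577589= 0.00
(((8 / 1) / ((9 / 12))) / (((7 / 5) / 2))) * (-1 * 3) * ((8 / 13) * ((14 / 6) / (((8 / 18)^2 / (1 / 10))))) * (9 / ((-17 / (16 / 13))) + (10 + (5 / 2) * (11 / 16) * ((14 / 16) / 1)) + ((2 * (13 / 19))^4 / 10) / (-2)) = -10627459765947 / 29952978640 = -354.80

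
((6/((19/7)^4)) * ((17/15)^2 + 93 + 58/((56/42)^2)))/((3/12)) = 28867223/514425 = 56.12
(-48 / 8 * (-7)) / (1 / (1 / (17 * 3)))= 14 / 17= 0.82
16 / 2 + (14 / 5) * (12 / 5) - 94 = -79.28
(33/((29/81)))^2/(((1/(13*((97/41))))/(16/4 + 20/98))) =1856009626614/1689569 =1098510.70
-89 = -89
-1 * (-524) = 524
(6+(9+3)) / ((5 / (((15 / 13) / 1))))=54 / 13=4.15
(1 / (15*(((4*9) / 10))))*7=7 / 54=0.13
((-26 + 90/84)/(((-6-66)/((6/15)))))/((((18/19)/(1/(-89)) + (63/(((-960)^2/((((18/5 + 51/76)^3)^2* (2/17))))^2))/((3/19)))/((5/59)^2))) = -78848378659136241378367897600000000000000000/6684048193666937756624107917781011732618216805917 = -0.00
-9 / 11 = -0.82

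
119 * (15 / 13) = 1785 / 13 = 137.31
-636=-636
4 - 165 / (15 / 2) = -18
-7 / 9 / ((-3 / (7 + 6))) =91 / 27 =3.37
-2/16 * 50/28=-25/112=-0.22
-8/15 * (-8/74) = 32/555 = 0.06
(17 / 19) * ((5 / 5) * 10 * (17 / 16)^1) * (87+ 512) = 865555 / 152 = 5694.44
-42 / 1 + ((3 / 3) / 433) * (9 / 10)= -181851 / 4330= -42.00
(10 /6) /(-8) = -5 /24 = -0.21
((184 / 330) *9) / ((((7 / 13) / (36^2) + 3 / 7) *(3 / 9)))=97651008 / 2782615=35.09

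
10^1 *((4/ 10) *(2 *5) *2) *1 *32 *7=17920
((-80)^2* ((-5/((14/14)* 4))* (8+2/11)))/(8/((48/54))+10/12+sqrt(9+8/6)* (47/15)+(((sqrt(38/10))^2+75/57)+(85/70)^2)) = -110694057364800000/17328476643313+7039486137600000* sqrt(93)/17328476643313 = -2470.37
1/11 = 0.09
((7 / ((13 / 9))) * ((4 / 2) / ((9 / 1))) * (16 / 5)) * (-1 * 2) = -448 / 65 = -6.89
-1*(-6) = 6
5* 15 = 75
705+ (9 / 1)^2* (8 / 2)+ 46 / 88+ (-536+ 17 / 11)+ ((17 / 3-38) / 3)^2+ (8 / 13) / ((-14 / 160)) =195955169 / 324324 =604.20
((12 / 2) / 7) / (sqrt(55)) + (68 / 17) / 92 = 1 / 23 + 6 * sqrt(55) / 385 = 0.16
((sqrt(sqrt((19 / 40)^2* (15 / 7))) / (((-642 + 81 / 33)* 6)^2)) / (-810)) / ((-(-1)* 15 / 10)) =-121* 3^(1 / 4)* 35^(3 / 4)* sqrt(38) / 303064465410000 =-0.00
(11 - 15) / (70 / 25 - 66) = 0.06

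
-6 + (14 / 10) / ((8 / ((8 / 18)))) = -533 / 90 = -5.92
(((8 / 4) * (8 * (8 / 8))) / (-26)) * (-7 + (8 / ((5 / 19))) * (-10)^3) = 18712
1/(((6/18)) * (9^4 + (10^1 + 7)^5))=3/1426418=0.00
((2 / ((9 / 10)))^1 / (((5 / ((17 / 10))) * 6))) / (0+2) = 17 / 270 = 0.06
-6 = -6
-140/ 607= -0.23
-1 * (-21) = 21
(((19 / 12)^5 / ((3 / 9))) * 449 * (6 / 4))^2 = 1236029088638939401 / 3057647616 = 404241836.82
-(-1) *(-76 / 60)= -19 / 15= -1.27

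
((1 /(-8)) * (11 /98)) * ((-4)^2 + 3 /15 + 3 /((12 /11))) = -4169 /15680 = -0.27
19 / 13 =1.46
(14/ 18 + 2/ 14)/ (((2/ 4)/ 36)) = 464/ 7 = 66.29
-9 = -9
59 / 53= 1.11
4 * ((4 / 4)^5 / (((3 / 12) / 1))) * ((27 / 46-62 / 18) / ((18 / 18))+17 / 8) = -2426 / 207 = -11.72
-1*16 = -16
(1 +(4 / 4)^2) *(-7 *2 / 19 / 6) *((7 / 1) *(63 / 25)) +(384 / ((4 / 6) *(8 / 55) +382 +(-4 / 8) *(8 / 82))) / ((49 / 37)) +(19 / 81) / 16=-69366538365973 / 19490395251600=-3.56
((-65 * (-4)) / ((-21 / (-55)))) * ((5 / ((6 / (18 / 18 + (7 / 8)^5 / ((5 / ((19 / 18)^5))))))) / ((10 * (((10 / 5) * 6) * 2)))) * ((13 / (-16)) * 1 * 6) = -3264428325135835 / 249650812551168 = -13.08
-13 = -13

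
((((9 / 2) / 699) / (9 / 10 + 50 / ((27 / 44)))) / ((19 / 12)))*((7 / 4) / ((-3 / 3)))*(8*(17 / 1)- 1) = -1148175 / 98469761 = -0.01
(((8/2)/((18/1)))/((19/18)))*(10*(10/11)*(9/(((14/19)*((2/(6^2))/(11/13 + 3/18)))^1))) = 426600/1001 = 426.17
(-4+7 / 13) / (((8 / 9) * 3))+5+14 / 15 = 7231 / 1560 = 4.64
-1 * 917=-917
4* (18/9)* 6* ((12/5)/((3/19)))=3648/5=729.60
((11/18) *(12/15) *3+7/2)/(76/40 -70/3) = -149/643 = -0.23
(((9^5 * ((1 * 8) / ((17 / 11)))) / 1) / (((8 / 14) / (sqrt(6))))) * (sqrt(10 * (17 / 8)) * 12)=54561276 * sqrt(510) / 17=72480417.30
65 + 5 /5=66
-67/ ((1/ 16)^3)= -274432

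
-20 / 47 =-0.43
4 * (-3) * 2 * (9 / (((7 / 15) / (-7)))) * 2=6480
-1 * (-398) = 398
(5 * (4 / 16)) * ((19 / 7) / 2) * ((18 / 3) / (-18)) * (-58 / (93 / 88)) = 60610 / 1953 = 31.03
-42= -42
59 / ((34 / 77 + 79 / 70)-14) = -45430 / 9571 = -4.75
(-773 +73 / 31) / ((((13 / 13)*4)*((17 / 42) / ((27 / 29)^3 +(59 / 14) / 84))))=-408.02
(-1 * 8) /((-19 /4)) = 32 /19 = 1.68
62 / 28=31 / 14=2.21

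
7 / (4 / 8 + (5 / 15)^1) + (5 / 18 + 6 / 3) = 961 / 90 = 10.68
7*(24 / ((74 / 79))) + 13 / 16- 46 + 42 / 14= 81201 / 592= 137.16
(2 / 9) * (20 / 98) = 20 / 441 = 0.05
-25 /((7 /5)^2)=-12.76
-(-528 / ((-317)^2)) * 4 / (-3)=-704 / 100489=-0.01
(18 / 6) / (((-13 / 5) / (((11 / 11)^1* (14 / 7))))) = -30 / 13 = -2.31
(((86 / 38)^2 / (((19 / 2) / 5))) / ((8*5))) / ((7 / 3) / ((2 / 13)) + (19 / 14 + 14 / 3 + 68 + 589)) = 38829 / 390743512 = 0.00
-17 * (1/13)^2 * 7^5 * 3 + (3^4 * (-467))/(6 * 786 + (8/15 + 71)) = -61650907086/12136397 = -5079.84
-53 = -53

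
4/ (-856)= -1/ 214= -0.00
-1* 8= -8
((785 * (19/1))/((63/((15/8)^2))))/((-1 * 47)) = -372875/21056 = -17.71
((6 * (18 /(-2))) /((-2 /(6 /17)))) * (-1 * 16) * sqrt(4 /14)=-2592 * sqrt(14) /119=-81.50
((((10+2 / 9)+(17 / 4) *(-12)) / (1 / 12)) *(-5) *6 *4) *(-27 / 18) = -88080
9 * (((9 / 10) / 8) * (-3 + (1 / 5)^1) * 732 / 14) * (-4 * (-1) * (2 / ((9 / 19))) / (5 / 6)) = -375516 / 125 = -3004.13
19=19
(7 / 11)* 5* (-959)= -33565 / 11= -3051.36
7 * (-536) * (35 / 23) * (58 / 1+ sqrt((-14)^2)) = -9455040 / 23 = -411088.70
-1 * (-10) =10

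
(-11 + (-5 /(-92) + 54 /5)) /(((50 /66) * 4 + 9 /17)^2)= -21086307 /1834484140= -0.01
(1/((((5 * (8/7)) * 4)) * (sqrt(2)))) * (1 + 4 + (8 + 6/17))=1589 * sqrt(2)/5440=0.41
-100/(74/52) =-2600/37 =-70.27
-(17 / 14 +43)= -619 / 14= -44.21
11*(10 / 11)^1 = 10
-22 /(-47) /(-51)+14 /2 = 16757 /2397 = 6.99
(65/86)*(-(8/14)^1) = -0.43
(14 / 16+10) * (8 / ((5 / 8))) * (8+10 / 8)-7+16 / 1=6483 / 5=1296.60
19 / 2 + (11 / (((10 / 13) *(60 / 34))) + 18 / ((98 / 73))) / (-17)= 2057831 / 249900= 8.23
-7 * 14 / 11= -98 / 11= -8.91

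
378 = 378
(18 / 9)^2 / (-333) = -4 / 333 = -0.01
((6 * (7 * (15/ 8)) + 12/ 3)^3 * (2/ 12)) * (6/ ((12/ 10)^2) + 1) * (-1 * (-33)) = 12366259631/ 768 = 16101900.56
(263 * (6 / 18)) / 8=263 / 24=10.96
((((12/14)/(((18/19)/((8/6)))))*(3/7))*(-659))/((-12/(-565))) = -7074365/441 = -16041.64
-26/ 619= -0.04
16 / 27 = 0.59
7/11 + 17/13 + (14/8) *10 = 5561/286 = 19.44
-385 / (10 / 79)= -3041.50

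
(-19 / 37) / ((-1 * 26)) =19 / 962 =0.02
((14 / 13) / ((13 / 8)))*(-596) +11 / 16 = -1066173 / 2704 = -394.29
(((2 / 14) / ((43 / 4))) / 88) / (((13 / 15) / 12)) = 90 / 43043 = 0.00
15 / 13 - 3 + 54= 678 / 13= 52.15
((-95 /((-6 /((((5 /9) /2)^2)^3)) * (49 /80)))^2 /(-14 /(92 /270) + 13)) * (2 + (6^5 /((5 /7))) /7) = -3053985595703125 /390593270644347456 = -0.01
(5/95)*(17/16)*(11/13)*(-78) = -561/152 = -3.69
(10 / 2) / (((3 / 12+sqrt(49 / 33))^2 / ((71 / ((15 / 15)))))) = 153138480 / 564001-10496640 * sqrt(33) / 564001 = 164.61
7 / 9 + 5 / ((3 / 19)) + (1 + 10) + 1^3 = 400 / 9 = 44.44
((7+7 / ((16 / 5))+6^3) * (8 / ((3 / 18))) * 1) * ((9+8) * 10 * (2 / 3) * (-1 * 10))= -12250200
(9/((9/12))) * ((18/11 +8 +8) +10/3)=2768/11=251.64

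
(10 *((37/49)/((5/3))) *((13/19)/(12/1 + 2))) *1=1443/6517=0.22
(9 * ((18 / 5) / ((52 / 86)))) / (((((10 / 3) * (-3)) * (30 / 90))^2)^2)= 282123 / 650000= 0.43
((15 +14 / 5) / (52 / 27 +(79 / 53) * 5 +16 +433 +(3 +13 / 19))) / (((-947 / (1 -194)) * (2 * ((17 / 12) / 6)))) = 8406458154 / 505630549925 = 0.02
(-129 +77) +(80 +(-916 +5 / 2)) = -1771 / 2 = -885.50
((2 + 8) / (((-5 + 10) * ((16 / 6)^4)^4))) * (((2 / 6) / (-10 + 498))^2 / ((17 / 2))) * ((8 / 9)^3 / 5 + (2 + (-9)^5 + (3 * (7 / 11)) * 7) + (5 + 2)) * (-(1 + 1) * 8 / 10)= 15527704503033 / 9792894430982281625600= 0.00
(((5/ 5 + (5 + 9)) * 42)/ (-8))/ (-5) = 63/ 4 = 15.75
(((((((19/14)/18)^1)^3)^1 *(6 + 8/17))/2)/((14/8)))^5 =0.00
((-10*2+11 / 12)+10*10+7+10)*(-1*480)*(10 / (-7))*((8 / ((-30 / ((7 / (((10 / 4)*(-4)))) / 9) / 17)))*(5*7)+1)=169294000 / 189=895735.45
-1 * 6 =-6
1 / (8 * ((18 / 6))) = 1 / 24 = 0.04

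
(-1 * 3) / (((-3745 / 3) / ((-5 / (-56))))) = 9 / 41944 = 0.00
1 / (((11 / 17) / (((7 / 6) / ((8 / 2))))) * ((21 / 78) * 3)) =221 / 396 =0.56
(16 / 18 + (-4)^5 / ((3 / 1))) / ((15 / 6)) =-6128 / 45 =-136.18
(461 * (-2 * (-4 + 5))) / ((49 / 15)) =-13830 / 49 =-282.24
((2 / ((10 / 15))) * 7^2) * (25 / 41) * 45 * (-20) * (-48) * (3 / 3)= 158760000 / 41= 3872195.12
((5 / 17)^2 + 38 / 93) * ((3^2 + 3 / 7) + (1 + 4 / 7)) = 146377 / 26877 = 5.45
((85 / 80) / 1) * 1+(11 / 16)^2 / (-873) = 237335 / 223488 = 1.06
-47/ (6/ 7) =-329/ 6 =-54.83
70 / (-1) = -70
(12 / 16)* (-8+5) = -9 / 4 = -2.25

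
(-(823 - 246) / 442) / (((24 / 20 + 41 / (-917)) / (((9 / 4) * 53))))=-1261924965 / 9365096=-134.75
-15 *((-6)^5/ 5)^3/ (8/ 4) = 705277476864/ 25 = 28211099074.56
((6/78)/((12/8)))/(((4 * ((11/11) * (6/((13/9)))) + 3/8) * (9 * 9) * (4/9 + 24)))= 4/2623995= 0.00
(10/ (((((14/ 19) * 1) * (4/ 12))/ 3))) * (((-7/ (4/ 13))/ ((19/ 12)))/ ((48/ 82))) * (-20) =119925/ 2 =59962.50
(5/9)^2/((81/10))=250/6561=0.04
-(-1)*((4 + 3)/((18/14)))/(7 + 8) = 49/135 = 0.36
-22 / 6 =-11 / 3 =-3.67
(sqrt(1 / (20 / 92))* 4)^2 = 368 / 5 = 73.60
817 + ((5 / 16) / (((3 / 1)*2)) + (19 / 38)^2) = 78461 / 96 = 817.30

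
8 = 8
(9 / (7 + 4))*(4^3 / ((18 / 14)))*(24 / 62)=5376 / 341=15.77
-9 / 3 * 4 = -12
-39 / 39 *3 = -3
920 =920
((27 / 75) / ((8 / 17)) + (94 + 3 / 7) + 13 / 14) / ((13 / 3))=403713 / 18200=22.18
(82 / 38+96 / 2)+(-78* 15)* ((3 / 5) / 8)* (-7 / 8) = 77179 / 608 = 126.94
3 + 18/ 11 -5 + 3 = 29/ 11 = 2.64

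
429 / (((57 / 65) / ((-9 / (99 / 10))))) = -8450 / 19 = -444.74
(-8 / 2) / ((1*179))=-0.02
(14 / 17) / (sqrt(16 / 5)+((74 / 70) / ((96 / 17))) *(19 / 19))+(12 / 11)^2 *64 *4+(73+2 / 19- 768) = -32060031695133 / 82145750621+126443520 *sqrt(5) / 607428343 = -389.82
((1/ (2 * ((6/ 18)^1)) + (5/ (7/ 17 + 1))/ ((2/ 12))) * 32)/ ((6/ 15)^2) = 4550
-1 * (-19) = 19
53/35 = 1.51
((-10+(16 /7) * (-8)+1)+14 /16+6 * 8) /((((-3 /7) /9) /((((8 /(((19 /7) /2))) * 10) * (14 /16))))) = -888615 /38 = -23384.61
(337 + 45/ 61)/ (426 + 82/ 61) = 10301/ 13034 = 0.79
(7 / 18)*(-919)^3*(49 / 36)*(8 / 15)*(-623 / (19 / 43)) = 7131767171119493 / 23085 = 308935116790.97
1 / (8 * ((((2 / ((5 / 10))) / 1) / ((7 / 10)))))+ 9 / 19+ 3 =21253 / 6080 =3.50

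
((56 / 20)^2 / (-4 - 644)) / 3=-0.00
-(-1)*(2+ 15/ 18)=17/ 6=2.83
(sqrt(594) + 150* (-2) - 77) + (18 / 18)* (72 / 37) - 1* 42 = -15431 / 37 + 3* sqrt(66) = -392.68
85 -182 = -97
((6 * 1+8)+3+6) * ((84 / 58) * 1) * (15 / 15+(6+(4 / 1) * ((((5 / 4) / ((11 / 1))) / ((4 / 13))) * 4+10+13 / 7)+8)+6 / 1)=789912 / 319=2476.21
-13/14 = -0.93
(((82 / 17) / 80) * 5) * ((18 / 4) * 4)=369 / 68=5.43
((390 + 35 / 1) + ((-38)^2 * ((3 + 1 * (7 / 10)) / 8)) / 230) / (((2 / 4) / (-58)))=-57082353 / 1150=-49636.83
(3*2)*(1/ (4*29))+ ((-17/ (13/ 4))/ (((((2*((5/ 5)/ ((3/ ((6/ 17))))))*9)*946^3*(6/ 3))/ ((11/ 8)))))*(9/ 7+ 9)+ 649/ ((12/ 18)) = 395465989966675/ 406209531728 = 973.55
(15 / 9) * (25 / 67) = 125 / 201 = 0.62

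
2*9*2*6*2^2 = 864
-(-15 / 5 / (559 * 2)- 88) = 98387 / 1118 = 88.00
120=120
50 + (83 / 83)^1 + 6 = 57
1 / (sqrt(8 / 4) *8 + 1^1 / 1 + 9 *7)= 1 / 62 - sqrt(2) / 496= 0.01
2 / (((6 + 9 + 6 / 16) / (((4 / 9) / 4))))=16 / 1107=0.01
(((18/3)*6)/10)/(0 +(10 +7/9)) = 162/485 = 0.33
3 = 3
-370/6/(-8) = 185/24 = 7.71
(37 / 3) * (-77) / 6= -2849 / 18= -158.28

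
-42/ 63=-2/ 3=-0.67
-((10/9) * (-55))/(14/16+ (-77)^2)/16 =275/426951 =0.00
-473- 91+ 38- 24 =-550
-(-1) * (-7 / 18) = -7 / 18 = -0.39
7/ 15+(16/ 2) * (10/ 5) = 247/ 15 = 16.47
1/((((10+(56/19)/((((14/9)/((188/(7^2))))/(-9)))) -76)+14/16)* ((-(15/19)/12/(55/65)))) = 6226528/63202555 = 0.10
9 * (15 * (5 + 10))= 2025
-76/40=-19/10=-1.90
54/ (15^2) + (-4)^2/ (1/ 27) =10806/ 25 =432.24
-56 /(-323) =56 /323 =0.17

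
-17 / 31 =-0.55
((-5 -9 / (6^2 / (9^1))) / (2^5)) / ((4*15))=-29 / 7680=-0.00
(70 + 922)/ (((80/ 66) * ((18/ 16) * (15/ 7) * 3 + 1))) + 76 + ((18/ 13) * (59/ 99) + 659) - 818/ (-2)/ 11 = 287563436/ 329615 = 872.42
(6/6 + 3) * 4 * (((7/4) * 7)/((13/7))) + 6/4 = 2783/26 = 107.04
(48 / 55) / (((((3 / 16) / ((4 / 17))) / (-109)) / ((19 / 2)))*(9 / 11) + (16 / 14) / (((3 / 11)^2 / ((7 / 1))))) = 28629504 / 3528300625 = 0.01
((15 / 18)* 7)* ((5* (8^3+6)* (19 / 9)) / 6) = 5315.90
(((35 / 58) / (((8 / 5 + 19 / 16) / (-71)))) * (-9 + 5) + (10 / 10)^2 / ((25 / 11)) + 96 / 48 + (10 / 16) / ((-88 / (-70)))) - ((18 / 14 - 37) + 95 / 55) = 39201539043 / 398367200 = 98.41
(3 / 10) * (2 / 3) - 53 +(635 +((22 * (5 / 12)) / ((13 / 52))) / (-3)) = 25649 / 45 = 569.98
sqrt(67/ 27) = sqrt(201)/ 9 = 1.58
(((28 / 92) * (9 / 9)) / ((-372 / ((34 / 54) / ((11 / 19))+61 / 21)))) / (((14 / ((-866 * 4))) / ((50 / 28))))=1.44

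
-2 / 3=-0.67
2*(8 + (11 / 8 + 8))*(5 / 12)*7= 4865 / 48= 101.35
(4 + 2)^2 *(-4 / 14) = -72 / 7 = -10.29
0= 0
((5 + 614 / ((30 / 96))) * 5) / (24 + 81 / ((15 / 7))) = 16415 / 103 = 159.37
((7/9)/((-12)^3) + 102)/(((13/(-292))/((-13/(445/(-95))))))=-2200193939/346032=-6358.35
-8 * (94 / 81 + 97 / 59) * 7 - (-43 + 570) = -684.06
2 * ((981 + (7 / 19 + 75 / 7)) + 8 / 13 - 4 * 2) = 3405086 / 1729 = 1969.40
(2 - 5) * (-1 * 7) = 21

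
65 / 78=5 / 6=0.83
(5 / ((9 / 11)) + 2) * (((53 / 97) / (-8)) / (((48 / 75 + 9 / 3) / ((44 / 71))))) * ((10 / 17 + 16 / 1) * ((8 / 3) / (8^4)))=-50006825 / 49094502912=-0.00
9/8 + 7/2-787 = -6259/8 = -782.38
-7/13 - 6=-85/13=-6.54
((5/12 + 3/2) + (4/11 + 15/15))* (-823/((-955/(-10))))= -356359/12606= -28.27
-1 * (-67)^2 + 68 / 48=-53851 / 12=-4487.58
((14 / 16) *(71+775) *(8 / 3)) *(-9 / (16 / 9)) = -79947 / 8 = -9993.38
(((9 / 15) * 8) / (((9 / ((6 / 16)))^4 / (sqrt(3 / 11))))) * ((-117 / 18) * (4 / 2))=-13 * sqrt(33) / 760320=-0.00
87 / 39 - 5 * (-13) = 874 / 13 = 67.23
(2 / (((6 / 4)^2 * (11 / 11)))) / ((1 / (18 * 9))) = 144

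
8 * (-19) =-152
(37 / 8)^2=1369 / 64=21.39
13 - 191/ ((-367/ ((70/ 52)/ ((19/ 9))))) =2417039/ 181298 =13.33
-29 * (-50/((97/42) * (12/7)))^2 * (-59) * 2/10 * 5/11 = 2567569375/103499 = 24807.67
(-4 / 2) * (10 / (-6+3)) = 20 / 3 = 6.67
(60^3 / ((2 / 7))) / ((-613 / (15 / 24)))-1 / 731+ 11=-340468980 / 448103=-759.80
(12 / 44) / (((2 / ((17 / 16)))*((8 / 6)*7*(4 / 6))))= 0.02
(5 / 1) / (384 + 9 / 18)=10 / 769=0.01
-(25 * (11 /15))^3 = -166375 /27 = -6162.04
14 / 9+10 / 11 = 244 / 99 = 2.46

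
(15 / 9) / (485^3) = 1 / 68450475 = 0.00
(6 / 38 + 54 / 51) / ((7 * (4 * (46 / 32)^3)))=402432 / 27509587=0.01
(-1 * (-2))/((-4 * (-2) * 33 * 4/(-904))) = -113/66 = -1.71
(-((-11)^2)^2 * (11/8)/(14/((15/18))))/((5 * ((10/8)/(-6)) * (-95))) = -161051/13300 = -12.11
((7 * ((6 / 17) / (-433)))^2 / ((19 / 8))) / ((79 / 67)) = 945504 / 81330665821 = 0.00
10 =10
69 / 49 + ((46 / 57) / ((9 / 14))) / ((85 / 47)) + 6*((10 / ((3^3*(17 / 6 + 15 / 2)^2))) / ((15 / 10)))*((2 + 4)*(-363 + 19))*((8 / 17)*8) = -217049783003 / 2053315845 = -105.71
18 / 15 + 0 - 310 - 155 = -2319 / 5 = -463.80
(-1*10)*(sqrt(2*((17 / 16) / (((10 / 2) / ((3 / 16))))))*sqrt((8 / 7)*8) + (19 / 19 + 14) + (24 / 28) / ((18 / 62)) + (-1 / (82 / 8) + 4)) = -188170 / 861 - sqrt(3570) / 7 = -227.08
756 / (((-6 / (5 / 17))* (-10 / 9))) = 567 / 17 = 33.35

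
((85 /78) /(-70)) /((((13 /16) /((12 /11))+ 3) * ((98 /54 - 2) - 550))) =7344 /971947795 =0.00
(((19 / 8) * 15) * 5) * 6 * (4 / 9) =475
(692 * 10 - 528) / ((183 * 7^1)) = 6392 / 1281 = 4.99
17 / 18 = 0.94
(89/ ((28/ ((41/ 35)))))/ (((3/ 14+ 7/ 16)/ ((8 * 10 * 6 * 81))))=113498496/ 511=222110.56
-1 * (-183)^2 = -33489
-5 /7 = -0.71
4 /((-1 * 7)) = -4 /7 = -0.57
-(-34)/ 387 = 34/ 387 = 0.09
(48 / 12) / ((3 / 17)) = 68 / 3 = 22.67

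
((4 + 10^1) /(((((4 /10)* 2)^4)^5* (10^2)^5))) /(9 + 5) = 9765625 /1125899906842624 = 0.00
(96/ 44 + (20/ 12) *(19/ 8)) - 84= -20555/ 264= -77.86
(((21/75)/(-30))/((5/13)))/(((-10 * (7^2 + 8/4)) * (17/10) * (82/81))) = 819/29622500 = 0.00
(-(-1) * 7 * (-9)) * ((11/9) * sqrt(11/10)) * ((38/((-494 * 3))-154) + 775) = -932393 * sqrt(110)/195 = -50148.82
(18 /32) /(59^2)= 9 /55696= 0.00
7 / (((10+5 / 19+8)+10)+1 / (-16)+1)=2128 / 8877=0.24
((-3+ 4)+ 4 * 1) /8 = 5 /8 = 0.62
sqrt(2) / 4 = 0.35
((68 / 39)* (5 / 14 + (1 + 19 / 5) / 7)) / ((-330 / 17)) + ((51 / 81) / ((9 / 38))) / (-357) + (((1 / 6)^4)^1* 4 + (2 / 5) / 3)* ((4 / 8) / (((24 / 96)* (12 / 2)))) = -4060513 / 72972900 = -0.06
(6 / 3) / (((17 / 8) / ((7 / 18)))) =56 / 153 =0.37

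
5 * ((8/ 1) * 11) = 440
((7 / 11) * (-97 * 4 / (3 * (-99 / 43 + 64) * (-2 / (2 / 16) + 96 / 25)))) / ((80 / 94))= 980185 / 7604256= 0.13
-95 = -95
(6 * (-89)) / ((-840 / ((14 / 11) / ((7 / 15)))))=267 / 154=1.73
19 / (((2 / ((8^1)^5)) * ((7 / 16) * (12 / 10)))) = 12451840 / 21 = 592944.76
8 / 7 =1.14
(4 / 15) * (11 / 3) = 44 / 45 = 0.98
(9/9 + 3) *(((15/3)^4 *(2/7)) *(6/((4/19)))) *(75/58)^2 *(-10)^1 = -2003906250/5887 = -340395.15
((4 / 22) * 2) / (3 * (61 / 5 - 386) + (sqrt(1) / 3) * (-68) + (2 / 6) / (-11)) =-15 / 47194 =-0.00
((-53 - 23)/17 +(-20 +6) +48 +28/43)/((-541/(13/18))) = -47801/1186413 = -0.04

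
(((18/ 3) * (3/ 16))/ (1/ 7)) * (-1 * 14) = -441/ 4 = -110.25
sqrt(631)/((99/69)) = 23 * sqrt(631)/33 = 17.51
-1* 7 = -7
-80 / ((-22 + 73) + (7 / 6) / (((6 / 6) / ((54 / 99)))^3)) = -106480 / 68133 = -1.56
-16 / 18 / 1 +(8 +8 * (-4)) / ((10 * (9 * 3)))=-44 / 45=-0.98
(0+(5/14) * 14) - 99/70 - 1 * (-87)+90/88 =141077/1540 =91.61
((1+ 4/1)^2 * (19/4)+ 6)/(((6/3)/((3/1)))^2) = 4491/16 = 280.69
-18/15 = -6/5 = -1.20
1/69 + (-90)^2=558901/69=8100.01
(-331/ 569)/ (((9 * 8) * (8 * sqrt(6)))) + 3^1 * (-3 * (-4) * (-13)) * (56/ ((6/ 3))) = -13104 - 331 * sqrt(6)/ 1966464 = -13104.00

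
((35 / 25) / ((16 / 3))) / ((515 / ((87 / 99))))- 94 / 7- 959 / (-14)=174710021 / 3172400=55.07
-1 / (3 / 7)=-7 / 3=-2.33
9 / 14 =0.64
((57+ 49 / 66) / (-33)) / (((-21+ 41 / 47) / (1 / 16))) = 179117 / 32966208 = 0.01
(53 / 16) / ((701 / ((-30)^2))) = 11925 / 2804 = 4.25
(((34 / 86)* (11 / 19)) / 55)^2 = 0.00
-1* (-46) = 46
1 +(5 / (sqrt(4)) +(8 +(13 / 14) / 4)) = 11.73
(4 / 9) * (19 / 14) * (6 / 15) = 76 / 315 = 0.24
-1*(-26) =26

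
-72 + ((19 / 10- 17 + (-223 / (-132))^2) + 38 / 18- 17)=-99.13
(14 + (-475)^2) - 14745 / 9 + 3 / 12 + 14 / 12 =2688025 / 12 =224002.08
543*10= 5430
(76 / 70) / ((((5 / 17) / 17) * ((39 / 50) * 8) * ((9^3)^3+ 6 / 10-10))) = 27455 / 1057657909308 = 0.00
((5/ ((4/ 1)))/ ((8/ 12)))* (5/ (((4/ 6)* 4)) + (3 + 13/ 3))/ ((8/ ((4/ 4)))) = 1105/ 512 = 2.16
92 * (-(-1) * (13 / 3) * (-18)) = -7176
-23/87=-0.26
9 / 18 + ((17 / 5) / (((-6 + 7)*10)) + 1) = 46 / 25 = 1.84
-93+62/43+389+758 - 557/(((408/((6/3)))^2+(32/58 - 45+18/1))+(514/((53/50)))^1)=2934875713657/2780742963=1055.43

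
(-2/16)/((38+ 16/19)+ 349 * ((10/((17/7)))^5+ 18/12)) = -26977283/89279137296932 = -0.00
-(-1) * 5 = 5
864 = 864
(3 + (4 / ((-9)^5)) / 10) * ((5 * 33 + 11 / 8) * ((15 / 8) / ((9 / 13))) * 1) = 15325838099 / 11337408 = 1351.79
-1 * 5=-5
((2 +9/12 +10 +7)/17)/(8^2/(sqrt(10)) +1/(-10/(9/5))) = 225/440674 +4000 * sqrt(10)/220337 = 0.06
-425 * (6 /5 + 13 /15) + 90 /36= -5255 /6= -875.83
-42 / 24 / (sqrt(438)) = -7 * sqrt(438) / 1752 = -0.08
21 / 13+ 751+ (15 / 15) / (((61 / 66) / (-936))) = -206264 / 793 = -260.11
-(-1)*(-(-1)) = 1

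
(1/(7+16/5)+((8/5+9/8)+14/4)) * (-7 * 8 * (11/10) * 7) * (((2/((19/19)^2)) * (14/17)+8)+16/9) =-6076538314/195075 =-31149.75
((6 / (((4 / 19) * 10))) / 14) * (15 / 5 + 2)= 57 / 56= 1.02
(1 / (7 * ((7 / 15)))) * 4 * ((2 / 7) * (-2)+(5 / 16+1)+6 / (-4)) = -1275 / 1372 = -0.93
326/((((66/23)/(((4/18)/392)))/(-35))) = -18745/8316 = -2.25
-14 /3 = -4.67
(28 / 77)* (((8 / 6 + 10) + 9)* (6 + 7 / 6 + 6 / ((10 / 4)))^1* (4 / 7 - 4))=-242.52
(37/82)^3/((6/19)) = 962407/3308208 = 0.29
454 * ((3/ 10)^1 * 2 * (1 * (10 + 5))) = 4086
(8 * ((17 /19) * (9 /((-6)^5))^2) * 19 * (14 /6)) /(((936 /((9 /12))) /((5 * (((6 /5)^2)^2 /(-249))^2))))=119 /1007516250000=0.00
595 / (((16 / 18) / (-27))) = -18073.12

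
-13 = -13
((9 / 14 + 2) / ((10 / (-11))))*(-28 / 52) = 407 / 260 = 1.57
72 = 72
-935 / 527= -55 / 31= -1.77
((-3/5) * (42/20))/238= -9/1700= -0.01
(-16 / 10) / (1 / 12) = -96 / 5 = -19.20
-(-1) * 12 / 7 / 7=12 / 49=0.24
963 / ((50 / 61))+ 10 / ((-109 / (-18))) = 6411987 / 5450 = 1176.51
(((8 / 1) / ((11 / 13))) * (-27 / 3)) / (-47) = 936 / 517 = 1.81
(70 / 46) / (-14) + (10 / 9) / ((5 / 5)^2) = 415 / 414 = 1.00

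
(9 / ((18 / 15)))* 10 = 75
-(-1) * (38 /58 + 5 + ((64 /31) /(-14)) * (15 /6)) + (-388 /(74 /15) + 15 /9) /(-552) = 2092170581 /385584696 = 5.43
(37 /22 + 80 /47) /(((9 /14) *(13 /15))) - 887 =-17762116 /20163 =-880.93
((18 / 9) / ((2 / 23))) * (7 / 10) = 161 / 10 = 16.10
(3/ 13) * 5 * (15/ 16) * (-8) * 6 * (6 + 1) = -4725/ 13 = -363.46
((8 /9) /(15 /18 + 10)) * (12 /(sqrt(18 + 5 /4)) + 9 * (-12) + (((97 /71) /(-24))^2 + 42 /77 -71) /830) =-2865331719541 /323090796600 + 128 * sqrt(77) /5005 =-8.64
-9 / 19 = -0.47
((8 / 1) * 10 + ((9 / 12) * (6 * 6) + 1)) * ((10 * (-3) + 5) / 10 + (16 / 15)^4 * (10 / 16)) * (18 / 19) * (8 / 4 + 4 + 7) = -2249.09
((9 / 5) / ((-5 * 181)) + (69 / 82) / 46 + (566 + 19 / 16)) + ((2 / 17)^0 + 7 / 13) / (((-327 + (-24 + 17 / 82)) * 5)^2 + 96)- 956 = -310363113241894528833 / 798266846797206800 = -388.80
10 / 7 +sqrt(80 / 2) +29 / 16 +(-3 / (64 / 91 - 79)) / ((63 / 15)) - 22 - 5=-3790469 / 159600 +2 * sqrt(10)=-17.43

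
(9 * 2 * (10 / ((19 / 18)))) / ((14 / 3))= 4860 / 133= 36.54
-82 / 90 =-41 / 45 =-0.91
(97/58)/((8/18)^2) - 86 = -71951/928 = -77.53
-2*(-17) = 34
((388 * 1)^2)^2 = 22663495936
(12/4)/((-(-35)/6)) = 18/35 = 0.51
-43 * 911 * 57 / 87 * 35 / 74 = -26050045 / 2146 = -12138.88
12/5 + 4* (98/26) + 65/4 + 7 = 10589/260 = 40.73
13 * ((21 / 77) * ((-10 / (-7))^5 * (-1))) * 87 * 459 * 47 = -7319718900000 / 184877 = -39592371.68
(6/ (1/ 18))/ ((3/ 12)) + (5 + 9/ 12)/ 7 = 12119/ 28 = 432.82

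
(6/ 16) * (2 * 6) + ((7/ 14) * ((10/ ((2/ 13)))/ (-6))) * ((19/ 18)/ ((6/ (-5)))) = 12007/ 1296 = 9.26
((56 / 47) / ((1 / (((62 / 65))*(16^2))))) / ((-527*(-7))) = 0.08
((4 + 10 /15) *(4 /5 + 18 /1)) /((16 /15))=329 /4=82.25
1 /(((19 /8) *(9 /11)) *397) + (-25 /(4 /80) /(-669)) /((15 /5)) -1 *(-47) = 79479419 /1682089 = 47.25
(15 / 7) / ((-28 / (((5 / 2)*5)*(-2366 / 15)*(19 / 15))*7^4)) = 16055 / 201684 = 0.08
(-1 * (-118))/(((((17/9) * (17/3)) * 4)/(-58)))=-46197/289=-159.85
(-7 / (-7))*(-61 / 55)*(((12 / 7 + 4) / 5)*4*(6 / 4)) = -2928 / 385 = -7.61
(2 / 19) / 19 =2 / 361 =0.01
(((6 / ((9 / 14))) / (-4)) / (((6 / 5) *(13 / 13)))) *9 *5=-175 / 2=-87.50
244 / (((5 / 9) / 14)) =30744 / 5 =6148.80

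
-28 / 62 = -14 / 31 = -0.45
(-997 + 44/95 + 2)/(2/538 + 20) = -25415389/511195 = -49.72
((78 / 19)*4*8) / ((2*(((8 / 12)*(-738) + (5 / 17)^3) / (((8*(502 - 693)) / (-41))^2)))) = -185.44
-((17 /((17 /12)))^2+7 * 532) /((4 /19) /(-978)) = 17968794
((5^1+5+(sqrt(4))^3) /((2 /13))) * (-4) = -468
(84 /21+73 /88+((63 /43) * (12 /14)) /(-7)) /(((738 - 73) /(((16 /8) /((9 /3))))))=123173 /26421780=0.00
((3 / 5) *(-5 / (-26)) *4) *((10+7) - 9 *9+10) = -24.92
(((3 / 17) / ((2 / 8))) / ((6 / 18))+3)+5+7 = 291 / 17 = 17.12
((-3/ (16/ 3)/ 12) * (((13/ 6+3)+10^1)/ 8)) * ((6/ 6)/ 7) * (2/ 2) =-13/ 1024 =-0.01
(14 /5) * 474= 6636 /5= 1327.20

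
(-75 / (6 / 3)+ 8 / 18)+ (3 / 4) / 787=-1049831 / 28332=-37.05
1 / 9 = 0.11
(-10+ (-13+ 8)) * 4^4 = -3840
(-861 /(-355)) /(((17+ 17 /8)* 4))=574 /18105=0.03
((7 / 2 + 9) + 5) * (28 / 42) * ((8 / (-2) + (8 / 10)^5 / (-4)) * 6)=-178584 / 625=-285.73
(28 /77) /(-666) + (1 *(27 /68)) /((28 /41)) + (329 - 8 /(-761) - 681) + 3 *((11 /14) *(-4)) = -360.84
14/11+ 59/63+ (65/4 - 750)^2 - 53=5969094757/11088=538338.27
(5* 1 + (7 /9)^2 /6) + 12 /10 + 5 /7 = 119327 /17010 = 7.02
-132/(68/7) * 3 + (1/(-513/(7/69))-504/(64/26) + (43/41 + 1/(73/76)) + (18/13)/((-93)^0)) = -22668006108175/93653807364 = -242.04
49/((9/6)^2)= 196/9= 21.78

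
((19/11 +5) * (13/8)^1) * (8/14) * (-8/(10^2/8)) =-7696/1925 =-4.00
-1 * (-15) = 15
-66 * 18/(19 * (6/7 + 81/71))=-196812/6289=-31.29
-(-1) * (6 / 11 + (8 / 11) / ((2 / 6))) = 30 / 11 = 2.73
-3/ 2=-1.50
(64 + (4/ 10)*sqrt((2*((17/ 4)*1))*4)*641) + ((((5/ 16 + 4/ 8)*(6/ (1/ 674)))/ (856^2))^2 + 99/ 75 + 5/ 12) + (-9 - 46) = 6917458912130939/ 644282454835200 + 1282*sqrt(34)/ 5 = 1505.79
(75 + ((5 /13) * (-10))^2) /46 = 15175 /7774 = 1.95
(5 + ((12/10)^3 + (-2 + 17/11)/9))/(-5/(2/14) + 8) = -82634/334125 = -0.25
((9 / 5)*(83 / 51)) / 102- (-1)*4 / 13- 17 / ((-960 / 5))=1532689 / 3606720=0.42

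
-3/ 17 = -0.18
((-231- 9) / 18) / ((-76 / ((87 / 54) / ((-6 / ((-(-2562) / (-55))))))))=2.19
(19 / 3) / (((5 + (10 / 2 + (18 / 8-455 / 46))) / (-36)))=-20976 / 217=-96.66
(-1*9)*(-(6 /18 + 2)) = 21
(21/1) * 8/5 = 168/5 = 33.60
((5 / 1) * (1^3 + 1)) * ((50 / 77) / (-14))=-250 / 539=-0.46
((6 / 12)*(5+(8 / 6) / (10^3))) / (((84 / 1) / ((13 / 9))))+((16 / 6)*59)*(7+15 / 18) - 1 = 1396506763 / 1134000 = 1231.49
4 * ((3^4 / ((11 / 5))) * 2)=3240 / 11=294.55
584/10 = 58.40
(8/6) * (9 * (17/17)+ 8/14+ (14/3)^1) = 1196/63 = 18.98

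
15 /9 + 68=209 /3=69.67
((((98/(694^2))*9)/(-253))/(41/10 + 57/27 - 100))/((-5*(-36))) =441/1028568837428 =0.00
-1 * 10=-10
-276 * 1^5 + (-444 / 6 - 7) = -357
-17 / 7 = -2.43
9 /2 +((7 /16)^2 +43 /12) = 6355 /768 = 8.27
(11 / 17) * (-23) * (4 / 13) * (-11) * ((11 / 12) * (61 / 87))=1867393 / 57681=32.37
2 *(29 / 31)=58 / 31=1.87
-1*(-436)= 436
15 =15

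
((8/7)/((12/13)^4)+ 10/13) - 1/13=534589/235872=2.27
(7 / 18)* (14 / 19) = 49 / 171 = 0.29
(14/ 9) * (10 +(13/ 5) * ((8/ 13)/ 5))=1204/ 75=16.05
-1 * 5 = -5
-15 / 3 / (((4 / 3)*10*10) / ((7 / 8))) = -21 / 640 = -0.03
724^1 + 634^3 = 254840828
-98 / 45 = -2.18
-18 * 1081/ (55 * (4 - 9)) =19458/ 275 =70.76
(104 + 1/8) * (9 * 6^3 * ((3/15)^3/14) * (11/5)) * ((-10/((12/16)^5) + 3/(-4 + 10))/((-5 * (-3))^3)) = -26490233/8437500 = -3.14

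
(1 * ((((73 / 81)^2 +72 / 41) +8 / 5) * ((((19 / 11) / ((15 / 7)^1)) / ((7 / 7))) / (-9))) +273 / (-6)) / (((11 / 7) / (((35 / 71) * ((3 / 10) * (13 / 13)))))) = -8979179270117 / 2079888831900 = -4.32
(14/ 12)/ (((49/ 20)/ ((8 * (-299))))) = -23920/ 21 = -1139.05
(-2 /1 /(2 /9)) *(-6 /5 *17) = 918 /5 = 183.60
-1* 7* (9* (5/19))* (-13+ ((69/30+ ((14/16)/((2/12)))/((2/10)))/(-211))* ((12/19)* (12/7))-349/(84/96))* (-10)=-5202926190/76171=-68305.87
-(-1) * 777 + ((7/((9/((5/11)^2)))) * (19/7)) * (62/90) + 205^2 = 419505347/9801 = 42802.30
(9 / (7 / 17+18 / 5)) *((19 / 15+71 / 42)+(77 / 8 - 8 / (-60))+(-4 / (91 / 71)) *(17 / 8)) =109293 / 8008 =13.65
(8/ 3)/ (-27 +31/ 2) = -16/ 69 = -0.23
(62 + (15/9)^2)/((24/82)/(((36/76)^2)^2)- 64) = -5808429/5217404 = -1.11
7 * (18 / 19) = 126 / 19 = 6.63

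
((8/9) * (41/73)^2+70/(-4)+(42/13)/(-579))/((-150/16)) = 1.84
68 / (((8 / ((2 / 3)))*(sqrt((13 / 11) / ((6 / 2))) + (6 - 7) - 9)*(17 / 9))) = -990 / 3287 - 3*sqrt(429) / 3287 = -0.32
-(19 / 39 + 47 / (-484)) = -7363 / 18876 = -0.39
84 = 84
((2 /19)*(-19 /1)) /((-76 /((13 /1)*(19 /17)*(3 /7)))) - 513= -122055 /238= -512.84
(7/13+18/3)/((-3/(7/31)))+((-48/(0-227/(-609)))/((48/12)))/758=-55607321/104013897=-0.53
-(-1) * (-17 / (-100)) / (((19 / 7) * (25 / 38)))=0.10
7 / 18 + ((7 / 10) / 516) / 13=78281 / 201240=0.39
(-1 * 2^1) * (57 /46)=-57 /23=-2.48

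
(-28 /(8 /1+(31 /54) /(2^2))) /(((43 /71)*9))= -47712 /75637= -0.63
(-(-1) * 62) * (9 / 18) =31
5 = 5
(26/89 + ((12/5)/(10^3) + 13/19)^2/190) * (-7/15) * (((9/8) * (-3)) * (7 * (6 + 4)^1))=1239269744105001/38153187500000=32.48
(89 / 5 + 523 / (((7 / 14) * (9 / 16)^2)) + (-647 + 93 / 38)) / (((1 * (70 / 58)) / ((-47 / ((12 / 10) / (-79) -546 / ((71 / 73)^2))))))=180.75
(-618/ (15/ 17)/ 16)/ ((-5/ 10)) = 87.55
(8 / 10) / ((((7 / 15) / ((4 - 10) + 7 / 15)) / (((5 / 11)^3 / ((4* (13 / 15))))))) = -31125 / 121121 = -0.26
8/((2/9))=36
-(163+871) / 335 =-1034 / 335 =-3.09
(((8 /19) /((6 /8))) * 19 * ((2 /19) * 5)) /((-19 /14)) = -4480 /1083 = -4.14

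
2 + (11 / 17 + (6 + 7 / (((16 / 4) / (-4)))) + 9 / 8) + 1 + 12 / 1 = 2145 / 136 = 15.77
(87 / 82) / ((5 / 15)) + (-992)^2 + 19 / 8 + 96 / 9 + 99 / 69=22271736115 / 22632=984081.66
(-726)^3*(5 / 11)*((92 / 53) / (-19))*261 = 4176529140960 / 1007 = 4147496664.31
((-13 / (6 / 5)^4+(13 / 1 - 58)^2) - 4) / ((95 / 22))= 28722001 / 61560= 466.57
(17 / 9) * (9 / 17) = 1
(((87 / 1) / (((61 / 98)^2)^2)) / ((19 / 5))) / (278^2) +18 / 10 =45795303236031 / 25413971926295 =1.80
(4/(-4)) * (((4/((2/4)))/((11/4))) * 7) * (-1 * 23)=5152/11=468.36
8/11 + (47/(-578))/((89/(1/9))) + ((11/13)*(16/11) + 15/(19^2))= 47788477769/23900313294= 2.00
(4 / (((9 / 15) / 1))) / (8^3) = 5 / 384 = 0.01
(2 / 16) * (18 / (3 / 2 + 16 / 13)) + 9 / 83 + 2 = 34561 / 11786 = 2.93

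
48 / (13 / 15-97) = -360 / 721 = -0.50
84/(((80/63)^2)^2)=330812181/10240000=32.31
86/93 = 0.92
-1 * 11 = -11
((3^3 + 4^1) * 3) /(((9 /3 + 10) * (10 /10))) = 93 /13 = 7.15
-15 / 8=-1.88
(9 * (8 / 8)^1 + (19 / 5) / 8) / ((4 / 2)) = 379 / 80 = 4.74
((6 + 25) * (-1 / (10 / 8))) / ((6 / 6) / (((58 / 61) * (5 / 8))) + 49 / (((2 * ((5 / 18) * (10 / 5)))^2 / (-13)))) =71920 / 1491433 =0.05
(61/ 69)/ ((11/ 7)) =427/ 759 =0.56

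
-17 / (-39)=17 / 39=0.44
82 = 82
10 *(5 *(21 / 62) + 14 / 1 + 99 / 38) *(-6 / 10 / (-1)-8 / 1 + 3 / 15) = -776016 / 589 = -1317.51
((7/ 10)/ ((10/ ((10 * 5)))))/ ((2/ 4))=7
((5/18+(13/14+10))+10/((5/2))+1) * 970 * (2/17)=1849.43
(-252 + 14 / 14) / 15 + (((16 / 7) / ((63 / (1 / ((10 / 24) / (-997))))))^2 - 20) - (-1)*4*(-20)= 4008398599 / 540225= 7419.87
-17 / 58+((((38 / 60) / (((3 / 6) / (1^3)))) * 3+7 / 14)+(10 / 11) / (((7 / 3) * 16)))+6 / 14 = 398351 / 89320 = 4.46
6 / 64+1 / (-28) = 13 / 224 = 0.06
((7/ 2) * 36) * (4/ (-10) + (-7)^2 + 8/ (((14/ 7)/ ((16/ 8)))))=35658/ 5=7131.60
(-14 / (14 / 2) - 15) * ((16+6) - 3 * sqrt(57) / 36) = -374+17 * sqrt(57) / 12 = -363.30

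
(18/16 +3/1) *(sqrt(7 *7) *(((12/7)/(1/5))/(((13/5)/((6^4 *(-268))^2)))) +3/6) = 2388607443763629/208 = 11483689633478.99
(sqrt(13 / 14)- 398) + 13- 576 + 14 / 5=-4791 / 5 + sqrt(182) / 14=-957.24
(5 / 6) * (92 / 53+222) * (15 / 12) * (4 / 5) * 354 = 3498110 / 53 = 66002.08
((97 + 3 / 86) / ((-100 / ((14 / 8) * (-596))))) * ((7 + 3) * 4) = 1740767 / 43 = 40482.95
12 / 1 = 12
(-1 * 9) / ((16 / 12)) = -27 / 4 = -6.75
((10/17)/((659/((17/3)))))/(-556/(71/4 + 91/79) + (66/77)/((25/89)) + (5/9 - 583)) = -5226375/629053558568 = -0.00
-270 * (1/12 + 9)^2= -178215/8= -22276.88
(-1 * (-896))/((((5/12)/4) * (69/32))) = 458752/115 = 3989.15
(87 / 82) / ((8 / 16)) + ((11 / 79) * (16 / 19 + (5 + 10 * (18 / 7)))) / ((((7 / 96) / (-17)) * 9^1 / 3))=-1023310005 / 3015509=-339.35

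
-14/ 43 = -0.33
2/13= 0.15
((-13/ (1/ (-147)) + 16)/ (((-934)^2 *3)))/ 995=1927/ 2603982660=0.00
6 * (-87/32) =-261/16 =-16.31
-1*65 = -65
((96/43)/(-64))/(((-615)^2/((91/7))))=-13/10842450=-0.00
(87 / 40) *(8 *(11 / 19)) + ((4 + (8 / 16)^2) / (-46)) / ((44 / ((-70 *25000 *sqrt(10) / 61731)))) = 1859375 *sqrt(10) / 31235886 + 957 / 95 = 10.26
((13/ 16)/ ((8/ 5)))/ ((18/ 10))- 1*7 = -7739/ 1152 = -6.72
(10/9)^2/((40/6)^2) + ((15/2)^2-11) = 815/18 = 45.28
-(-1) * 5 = 5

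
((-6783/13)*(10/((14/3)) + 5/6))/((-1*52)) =40375/1352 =29.86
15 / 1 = 15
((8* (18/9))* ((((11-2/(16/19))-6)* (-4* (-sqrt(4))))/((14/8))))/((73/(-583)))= -111936/73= -1533.37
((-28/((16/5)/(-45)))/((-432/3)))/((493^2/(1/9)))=-175/139996224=-0.00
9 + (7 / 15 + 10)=292 / 15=19.47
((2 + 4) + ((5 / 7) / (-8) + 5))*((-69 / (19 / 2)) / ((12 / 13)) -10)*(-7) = 414869 / 304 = 1364.70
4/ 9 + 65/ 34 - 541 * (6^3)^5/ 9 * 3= -25945747818872111/ 306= -84790025551869.64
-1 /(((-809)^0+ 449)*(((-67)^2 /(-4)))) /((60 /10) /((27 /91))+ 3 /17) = 34 /350254225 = 0.00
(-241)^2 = 58081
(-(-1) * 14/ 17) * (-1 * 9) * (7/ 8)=-6.49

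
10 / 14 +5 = 40 / 7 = 5.71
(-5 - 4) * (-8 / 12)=6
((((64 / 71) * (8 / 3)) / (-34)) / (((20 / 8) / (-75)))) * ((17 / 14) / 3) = 1280 / 1491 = 0.86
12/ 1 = 12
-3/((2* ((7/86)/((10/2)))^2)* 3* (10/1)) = -9245/49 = -188.67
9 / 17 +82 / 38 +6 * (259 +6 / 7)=3531298 / 2261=1561.83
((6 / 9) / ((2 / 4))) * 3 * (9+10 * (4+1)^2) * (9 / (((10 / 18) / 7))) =587412 / 5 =117482.40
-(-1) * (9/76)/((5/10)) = 9/38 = 0.24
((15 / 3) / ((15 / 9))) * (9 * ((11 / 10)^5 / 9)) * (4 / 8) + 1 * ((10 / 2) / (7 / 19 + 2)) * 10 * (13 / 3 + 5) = 1077045131 / 5400000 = 199.45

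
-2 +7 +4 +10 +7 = 26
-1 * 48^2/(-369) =256/41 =6.24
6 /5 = 1.20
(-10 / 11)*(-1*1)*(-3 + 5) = 20 / 11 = 1.82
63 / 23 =2.74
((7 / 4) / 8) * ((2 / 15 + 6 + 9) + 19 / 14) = 3463 / 960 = 3.61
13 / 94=0.14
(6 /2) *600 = 1800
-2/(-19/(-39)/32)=-2496/19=-131.37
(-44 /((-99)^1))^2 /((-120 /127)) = -254 /1215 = -0.21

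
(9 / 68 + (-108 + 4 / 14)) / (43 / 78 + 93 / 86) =-85877493 / 1303288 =-65.89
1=1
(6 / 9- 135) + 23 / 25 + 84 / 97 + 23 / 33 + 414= 7526341 / 26675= 282.15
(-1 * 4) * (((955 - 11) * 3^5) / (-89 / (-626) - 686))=574397568 / 429347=1337.84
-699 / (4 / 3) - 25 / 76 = -524.58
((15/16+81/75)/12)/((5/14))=0.47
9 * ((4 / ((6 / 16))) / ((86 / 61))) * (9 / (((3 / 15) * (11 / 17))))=2239920 / 473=4735.56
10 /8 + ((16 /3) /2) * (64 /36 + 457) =132263 /108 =1224.66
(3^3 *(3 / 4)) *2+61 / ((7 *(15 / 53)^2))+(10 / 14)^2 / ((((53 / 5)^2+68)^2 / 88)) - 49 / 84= 14814937645873 / 99622296900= 148.71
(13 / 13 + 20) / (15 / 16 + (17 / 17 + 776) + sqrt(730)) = 597456 / 22105847 - 768 * sqrt(730) / 22105847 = 0.03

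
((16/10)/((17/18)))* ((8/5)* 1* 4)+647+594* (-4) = -730217/425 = -1718.16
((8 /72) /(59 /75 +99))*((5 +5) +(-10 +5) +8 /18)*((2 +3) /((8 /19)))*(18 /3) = 116375 /269424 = 0.43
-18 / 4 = -9 / 2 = -4.50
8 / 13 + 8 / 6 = 76 / 39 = 1.95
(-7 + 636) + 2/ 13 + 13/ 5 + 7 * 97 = 85199/ 65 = 1310.75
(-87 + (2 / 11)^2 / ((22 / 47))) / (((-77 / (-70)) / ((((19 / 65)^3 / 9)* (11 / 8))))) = -793606877 / 2631786300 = -0.30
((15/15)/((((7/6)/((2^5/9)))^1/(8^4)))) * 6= 524288/7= 74898.29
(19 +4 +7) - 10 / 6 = 28.33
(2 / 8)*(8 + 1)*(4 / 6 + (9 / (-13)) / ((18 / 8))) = 21 / 26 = 0.81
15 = 15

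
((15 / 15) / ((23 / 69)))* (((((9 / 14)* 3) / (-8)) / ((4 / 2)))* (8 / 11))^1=-81 / 308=-0.26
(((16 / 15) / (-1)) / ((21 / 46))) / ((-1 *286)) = 368 / 45045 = 0.01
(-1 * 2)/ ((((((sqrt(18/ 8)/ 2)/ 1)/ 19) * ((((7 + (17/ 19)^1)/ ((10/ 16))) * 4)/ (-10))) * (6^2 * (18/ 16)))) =361/ 1458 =0.25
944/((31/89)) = 84016/31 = 2710.19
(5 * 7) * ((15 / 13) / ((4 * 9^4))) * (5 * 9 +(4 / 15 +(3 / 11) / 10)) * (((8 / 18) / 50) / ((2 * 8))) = 104629 / 2702082240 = 0.00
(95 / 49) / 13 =95 / 637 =0.15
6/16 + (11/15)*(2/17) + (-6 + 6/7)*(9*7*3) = -1981939/2040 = -971.54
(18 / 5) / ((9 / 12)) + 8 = 64 / 5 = 12.80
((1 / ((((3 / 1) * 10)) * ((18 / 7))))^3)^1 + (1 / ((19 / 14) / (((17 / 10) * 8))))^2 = 5708410246063 / 56844504000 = 100.42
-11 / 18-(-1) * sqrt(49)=115 / 18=6.39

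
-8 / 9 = -0.89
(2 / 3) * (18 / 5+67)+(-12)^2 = 2866 / 15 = 191.07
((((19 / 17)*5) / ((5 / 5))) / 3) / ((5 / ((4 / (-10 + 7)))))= -76 / 153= -0.50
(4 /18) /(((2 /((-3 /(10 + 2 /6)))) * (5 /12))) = -12 /155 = -0.08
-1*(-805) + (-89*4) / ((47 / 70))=274.79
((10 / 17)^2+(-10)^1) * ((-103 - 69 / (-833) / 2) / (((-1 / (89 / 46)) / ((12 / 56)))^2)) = 17058242578995 / 99842300432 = 170.85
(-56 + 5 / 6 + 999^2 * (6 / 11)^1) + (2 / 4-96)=17959046 / 33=544213.52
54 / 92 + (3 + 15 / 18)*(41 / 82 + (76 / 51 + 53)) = 2975423 / 14076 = 211.38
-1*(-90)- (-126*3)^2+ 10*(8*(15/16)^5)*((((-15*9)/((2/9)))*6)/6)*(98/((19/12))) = -722592060399/311296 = -2321237.86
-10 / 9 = -1.11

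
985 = 985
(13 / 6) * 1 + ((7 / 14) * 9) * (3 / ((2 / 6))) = 128 / 3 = 42.67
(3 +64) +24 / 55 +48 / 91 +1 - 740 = -671.04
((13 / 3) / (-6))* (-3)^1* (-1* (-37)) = 481 / 6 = 80.17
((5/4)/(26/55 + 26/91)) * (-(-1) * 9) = 17325/1168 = 14.83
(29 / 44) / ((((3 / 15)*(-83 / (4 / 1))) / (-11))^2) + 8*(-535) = -29453020 / 6889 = -4275.37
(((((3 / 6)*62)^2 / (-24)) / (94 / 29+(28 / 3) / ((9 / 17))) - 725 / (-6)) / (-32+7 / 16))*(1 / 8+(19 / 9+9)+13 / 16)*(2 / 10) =-16183849939 / 1782585360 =-9.08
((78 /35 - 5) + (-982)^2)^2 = 1139146404045049 /1225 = 929915431873.51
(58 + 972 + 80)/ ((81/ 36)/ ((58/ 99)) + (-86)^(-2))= 289.01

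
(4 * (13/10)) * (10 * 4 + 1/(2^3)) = 4173/20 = 208.65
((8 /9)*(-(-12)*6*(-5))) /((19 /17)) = -286.32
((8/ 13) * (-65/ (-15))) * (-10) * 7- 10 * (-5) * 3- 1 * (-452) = 1246/ 3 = 415.33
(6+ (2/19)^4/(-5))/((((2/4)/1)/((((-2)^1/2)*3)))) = -23457684/651605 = -36.00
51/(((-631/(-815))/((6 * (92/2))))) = 11471940/631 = 18180.57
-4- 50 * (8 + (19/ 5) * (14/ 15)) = -1744/ 3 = -581.33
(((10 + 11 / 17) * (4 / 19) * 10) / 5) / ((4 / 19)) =362 / 17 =21.29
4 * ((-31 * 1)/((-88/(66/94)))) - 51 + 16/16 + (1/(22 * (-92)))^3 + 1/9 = -171504907574951/3507291735552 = -48.90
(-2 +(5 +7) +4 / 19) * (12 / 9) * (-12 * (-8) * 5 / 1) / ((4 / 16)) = 496640 / 19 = 26138.95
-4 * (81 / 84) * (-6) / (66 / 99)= 243 / 7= 34.71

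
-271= -271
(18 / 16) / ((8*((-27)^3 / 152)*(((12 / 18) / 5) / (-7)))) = 665 / 11664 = 0.06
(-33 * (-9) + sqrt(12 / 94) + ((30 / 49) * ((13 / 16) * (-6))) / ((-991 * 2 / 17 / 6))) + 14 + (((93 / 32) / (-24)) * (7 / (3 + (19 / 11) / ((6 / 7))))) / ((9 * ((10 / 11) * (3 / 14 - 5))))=sqrt(282) / 47 + 643360831601401 / 2067634450560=311.52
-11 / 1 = -11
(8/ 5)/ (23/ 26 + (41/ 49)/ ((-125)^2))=31850000/ 17610441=1.81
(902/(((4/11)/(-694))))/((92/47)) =-80908949/92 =-879445.10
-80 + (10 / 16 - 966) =-8363 / 8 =-1045.38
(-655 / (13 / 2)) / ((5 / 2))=-524 / 13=-40.31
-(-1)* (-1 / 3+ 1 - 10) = -28 / 3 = -9.33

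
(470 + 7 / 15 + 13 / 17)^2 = 14439386896 / 65025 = 222059.01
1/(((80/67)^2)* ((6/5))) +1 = 12169/7680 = 1.58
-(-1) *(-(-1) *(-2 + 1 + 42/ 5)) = 37/ 5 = 7.40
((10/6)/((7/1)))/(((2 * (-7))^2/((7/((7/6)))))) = 5/686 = 0.01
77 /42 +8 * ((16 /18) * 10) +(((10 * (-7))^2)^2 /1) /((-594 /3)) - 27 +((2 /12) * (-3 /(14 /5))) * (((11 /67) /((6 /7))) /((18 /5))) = -121216.69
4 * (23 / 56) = 23 / 14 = 1.64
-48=-48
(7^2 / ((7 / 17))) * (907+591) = 178262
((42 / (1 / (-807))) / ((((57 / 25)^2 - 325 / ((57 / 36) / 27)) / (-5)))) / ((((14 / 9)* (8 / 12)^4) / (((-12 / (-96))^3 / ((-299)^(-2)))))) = -1040940264121875 / 59847811072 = -17393.12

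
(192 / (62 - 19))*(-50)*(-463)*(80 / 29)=355584000 / 1247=285151.56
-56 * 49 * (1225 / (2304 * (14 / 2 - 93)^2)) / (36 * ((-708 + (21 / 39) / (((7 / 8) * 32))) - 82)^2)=-71009575 / 8087450473290528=-0.00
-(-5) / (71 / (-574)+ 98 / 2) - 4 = -21870 / 5611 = -3.90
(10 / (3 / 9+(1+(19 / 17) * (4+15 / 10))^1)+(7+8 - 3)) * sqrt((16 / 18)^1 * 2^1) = 13568 / 763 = 17.78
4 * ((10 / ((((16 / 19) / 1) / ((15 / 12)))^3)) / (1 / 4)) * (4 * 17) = 72876875 / 2048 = 35584.41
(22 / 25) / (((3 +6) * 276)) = 11 / 31050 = 0.00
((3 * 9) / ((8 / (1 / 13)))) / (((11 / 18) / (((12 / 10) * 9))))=4.59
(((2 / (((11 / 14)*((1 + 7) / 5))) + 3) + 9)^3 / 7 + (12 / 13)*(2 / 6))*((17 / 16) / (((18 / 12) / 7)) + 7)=4753264357 / 1107392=4292.31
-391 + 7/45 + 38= -15878/45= -352.84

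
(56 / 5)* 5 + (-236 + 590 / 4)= -65 / 2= -32.50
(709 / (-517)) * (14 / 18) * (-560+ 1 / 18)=50022077 / 83754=597.25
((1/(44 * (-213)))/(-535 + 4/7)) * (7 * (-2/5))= -49/87651630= -0.00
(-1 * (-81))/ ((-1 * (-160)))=81/ 160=0.51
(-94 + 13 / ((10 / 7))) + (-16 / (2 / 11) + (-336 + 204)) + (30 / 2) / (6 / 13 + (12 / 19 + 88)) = -16764811 / 55015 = -304.73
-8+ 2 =-6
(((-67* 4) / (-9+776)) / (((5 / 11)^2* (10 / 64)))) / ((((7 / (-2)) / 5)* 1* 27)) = 2075392 / 3624075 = 0.57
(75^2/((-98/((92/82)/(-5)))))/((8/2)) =3.22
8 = 8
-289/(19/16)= -4624/19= -243.37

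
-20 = -20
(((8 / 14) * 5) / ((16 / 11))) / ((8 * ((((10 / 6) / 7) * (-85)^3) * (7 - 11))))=33 / 78608000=0.00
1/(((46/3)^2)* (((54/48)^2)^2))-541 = -208630757/385641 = -541.00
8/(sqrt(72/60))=4 * sqrt(30)/3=7.30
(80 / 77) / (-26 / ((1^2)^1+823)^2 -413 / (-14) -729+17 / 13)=-353067520 / 237264951077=-0.00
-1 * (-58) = 58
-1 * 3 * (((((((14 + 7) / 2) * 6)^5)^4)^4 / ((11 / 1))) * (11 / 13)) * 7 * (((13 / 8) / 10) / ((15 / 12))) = -18597871857384410829281079357408485185715866911003286883399154944456942713337637997999183250182916317130175043161722162625655317898900437644467221 / 100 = -185978718573844108292810800000000000000000000000000000000000000000000000000000000000000000000000000000000000000000000000000000000000000000000000.00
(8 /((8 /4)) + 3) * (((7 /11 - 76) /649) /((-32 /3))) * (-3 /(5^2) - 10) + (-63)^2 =2060304393 /519200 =3968.23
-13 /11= -1.18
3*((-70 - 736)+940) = 402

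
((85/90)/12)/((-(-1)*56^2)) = 17/677376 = 0.00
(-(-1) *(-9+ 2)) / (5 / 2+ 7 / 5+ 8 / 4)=-1.19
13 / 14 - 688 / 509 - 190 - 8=-1413963 / 7126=-198.42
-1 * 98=-98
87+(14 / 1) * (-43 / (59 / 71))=-37609 / 59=-637.44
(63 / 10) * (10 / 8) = 63 / 8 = 7.88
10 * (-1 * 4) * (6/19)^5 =-0.13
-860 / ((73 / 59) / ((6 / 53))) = -304440 / 3869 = -78.69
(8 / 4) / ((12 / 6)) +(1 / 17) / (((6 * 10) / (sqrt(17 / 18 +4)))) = sqrt(178) / 6120 +1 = 1.00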